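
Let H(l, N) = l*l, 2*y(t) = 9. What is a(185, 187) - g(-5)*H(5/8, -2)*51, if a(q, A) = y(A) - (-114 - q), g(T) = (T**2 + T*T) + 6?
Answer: -6497/8 ≈ -812.13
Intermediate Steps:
y(t) = 9/2 (y(t) = (1/2)*9 = 9/2)
g(T) = 6 + 2*T**2 (g(T) = (T**2 + T**2) + 6 = 2*T**2 + 6 = 6 + 2*T**2)
H(l, N) = l**2
a(q, A) = 237/2 + q (a(q, A) = 9/2 - (-114 - q) = 9/2 + (114 + q) = 237/2 + q)
a(185, 187) - g(-5)*H(5/8, -2)*51 = (237/2 + 185) - (6 + 2*(-5)**2)*(5/8)**2*51 = 607/2 - (6 + 2*25)*(5*(1/8))**2*51 = 607/2 - (6 + 50)*(5/8)**2*51 = 607/2 - 56*(25/64)*51 = 607/2 - 175*51/8 = 607/2 - 1*8925/8 = 607/2 - 8925/8 = -6497/8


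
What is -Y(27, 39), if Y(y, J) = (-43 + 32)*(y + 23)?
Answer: 550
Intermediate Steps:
Y(y, J) = -253 - 11*y (Y(y, J) = -11*(23 + y) = -253 - 11*y)
-Y(27, 39) = -(-253 - 11*27) = -(-253 - 297) = -1*(-550) = 550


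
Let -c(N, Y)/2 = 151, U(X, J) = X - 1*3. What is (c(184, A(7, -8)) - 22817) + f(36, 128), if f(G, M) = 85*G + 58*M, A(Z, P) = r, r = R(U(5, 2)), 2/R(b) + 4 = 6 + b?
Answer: -12635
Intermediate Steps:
U(X, J) = -3 + X (U(X, J) = X - 3 = -3 + X)
R(b) = 2/(2 + b) (R(b) = 2/(-4 + (6 + b)) = 2/(2 + b))
r = 1/2 (r = 2/(2 + (-3 + 5)) = 2/(2 + 2) = 2/4 = 2*(1/4) = 1/2 ≈ 0.50000)
A(Z, P) = 1/2
f(G, M) = 58*M + 85*G
c(N, Y) = -302 (c(N, Y) = -2*151 = -302)
(c(184, A(7, -8)) - 22817) + f(36, 128) = (-302 - 22817) + (58*128 + 85*36) = -23119 + (7424 + 3060) = -23119 + 10484 = -12635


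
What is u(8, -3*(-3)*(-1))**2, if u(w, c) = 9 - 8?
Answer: 1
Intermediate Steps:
u(w, c) = 1
u(8, -3*(-3)*(-1))**2 = 1**2 = 1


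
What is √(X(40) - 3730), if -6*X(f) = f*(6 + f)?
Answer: I*√36330/3 ≈ 63.535*I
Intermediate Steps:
X(f) = -f*(6 + f)/6
√(X(40) - 3730) = √(-⅙*40*(6 + 40) - 3730) = √(-⅙*40*46 - 3730) = √(-920/3 - 3730) = √(-12110/3) = I*√36330/3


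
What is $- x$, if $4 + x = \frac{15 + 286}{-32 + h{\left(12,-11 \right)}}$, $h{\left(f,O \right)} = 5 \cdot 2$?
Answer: $\frac{389}{22} \approx 17.682$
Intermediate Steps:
$h{\left(f,O \right)} = 10$
$x = - \frac{389}{22}$ ($x = -4 + \frac{15 + 286}{-32 + 10} = -4 + \frac{301}{-22} = -4 + 301 \left(- \frac{1}{22}\right) = -4 - \frac{301}{22} = - \frac{389}{22} \approx -17.682$)
$- x = \left(-1\right) \left(- \frac{389}{22}\right) = \frac{389}{22}$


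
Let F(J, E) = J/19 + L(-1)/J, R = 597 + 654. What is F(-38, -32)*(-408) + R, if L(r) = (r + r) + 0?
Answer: 38865/19 ≈ 2045.5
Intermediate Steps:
R = 1251
L(r) = 2*r (L(r) = 2*r + 0 = 2*r)
F(J, E) = -2/J + J/19 (F(J, E) = J/19 + (2*(-1))/J = J*(1/19) - 2/J = J/19 - 2/J = -2/J + J/19)
F(-38, -32)*(-408) + R = (-2/(-38) + (1/19)*(-38))*(-408) + 1251 = (-2*(-1/38) - 2)*(-408) + 1251 = (1/19 - 2)*(-408) + 1251 = -37/19*(-408) + 1251 = 15096/19 + 1251 = 38865/19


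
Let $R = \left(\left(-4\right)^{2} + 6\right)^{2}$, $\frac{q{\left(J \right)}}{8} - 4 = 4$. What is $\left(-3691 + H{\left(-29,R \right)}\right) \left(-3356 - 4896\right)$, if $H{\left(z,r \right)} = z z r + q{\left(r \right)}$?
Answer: $-3328997084$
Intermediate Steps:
$q{\left(J \right)} = 64$ ($q{\left(J \right)} = 32 + 8 \cdot 4 = 32 + 32 = 64$)
$R = 484$ ($R = \left(16 + 6\right)^{2} = 22^{2} = 484$)
$H{\left(z,r \right)} = 64 + r z^{2}$ ($H{\left(z,r \right)} = z z r + 64 = z^{2} r + 64 = r z^{2} + 64 = 64 + r z^{2}$)
$\left(-3691 + H{\left(-29,R \right)}\right) \left(-3356 - 4896\right) = \left(-3691 + \left(64 + 484 \left(-29\right)^{2}\right)\right) \left(-3356 - 4896\right) = \left(-3691 + \left(64 + 484 \cdot 841\right)\right) \left(-8252\right) = \left(-3691 + \left(64 + 407044\right)\right) \left(-8252\right) = \left(-3691 + 407108\right) \left(-8252\right) = 403417 \left(-8252\right) = -3328997084$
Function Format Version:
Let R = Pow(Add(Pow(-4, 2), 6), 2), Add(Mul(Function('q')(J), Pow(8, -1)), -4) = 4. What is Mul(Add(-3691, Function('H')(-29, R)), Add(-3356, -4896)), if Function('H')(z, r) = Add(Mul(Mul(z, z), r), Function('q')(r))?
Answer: -3328997084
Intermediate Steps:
Function('q')(J) = 64 (Function('q')(J) = Add(32, Mul(8, 4)) = Add(32, 32) = 64)
R = 484 (R = Pow(Add(16, 6), 2) = Pow(22, 2) = 484)
Function('H')(z, r) = Add(64, Mul(r, Pow(z, 2))) (Function('H')(z, r) = Add(Mul(Mul(z, z), r), 64) = Add(Mul(Pow(z, 2), r), 64) = Add(Mul(r, Pow(z, 2)), 64) = Add(64, Mul(r, Pow(z, 2))))
Mul(Add(-3691, Function('H')(-29, R)), Add(-3356, -4896)) = Mul(Add(-3691, Add(64, Mul(484, Pow(-29, 2)))), Add(-3356, -4896)) = Mul(Add(-3691, Add(64, Mul(484, 841))), -8252) = Mul(Add(-3691, Add(64, 407044)), -8252) = Mul(Add(-3691, 407108), -8252) = Mul(403417, -8252) = -3328997084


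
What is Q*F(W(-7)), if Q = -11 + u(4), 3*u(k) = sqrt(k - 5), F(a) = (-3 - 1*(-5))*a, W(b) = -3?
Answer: 66 - 2*I ≈ 66.0 - 2.0*I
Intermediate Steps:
F(a) = 2*a (F(a) = (-3 + 5)*a = 2*a)
u(k) = sqrt(-5 + k)/3 (u(k) = sqrt(k - 5)/3 = sqrt(-5 + k)/3)
Q = -11 + I/3 (Q = -11 + sqrt(-5 + 4)/3 = -11 + sqrt(-1)/3 = -11 + I/3 ≈ -11.0 + 0.33333*I)
Q*F(W(-7)) = (-11 + I/3)*(2*(-3)) = (-11 + I/3)*(-6) = 66 - 2*I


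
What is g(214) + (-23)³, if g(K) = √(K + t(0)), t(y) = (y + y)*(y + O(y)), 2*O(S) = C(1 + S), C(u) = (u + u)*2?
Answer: -12167 + √214 ≈ -12152.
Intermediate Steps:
C(u) = 4*u (C(u) = (2*u)*2 = 4*u)
O(S) = 2 + 2*S (O(S) = (4*(1 + S))/2 = (4 + 4*S)/2 = 2 + 2*S)
t(y) = 2*y*(2 + 3*y) (t(y) = (y + y)*(y + (2 + 2*y)) = (2*y)*(2 + 3*y) = 2*y*(2 + 3*y))
g(K) = √K (g(K) = √(K + 2*0*(2 + 3*0)) = √(K + 2*0*(2 + 0)) = √(K + 2*0*2) = √(K + 0) = √K)
g(214) + (-23)³ = √214 + (-23)³ = √214 - 12167 = -12167 + √214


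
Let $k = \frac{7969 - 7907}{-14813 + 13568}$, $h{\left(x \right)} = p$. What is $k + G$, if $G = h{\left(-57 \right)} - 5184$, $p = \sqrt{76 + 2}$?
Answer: $- \frac{6454142}{1245} + \sqrt{78} \approx -5175.2$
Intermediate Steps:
$p = \sqrt{78} \approx 8.8318$
$h{\left(x \right)} = \sqrt{78}$
$k = - \frac{62}{1245}$ ($k = \frac{62}{-1245} = 62 \left(- \frac{1}{1245}\right) = - \frac{62}{1245} \approx -0.049799$)
$G = -5184 + \sqrt{78}$ ($G = \sqrt{78} - 5184 = -5184 + \sqrt{78} \approx -5175.2$)
$k + G = - \frac{62}{1245} - \left(5184 - \sqrt{78}\right) = - \frac{6454142}{1245} + \sqrt{78}$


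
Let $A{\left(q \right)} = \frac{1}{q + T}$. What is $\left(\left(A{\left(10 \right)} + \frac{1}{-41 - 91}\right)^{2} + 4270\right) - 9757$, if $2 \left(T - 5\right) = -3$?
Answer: $- \frac{7744038287}{1411344} \approx -5487.0$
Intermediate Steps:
$T = \frac{7}{2}$ ($T = 5 + \frac{1}{2} \left(-3\right) = 5 - \frac{3}{2} = \frac{7}{2} \approx 3.5$)
$A{\left(q \right)} = \frac{1}{\frac{7}{2} + q}$ ($A{\left(q \right)} = \frac{1}{q + \frac{7}{2}} = \frac{1}{\frac{7}{2} + q}$)
$\left(\left(A{\left(10 \right)} + \frac{1}{-41 - 91}\right)^{2} + 4270\right) - 9757 = \left(\left(\frac{2}{7 + 2 \cdot 10} + \frac{1}{-41 - 91}\right)^{2} + 4270\right) - 9757 = \left(\left(\frac{2}{7 + 20} + \frac{1}{-132}\right)^{2} + 4270\right) - 9757 = \left(\left(\frac{2}{27} - \frac{1}{132}\right)^{2} + 4270\right) - 9757 = \left(\left(\frac{79}{1188}\right)^{2} + 4270\right) - 9757 = \left(\frac{6241}{1411344} + 4270\right) - 9757 = \frac{6026445121}{1411344} - 9757 = - \frac{7744038287}{1411344}$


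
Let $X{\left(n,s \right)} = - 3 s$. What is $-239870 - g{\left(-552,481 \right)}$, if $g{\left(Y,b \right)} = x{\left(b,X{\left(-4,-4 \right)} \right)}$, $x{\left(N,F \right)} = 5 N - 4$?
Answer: $-242271$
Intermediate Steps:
$x{\left(N,F \right)} = -4 + 5 N$
$g{\left(Y,b \right)} = -4 + 5 b$
$-239870 - g{\left(-552,481 \right)} = -239870 - \left(-4 + 5 \cdot 481\right) = -239870 - \left(-4 + 2405\right) = -239870 - 2401 = -242271$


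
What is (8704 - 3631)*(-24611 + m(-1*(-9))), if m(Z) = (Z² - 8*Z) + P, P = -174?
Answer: -125688648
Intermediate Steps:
m(Z) = -174 + Z² - 8*Z (m(Z) = (Z² - 8*Z) - 174 = -174 + Z² - 8*Z)
(8704 - 3631)*(-24611 + m(-1*(-9))) = (8704 - 3631)*(-24611 + (-174 + (-1*(-9))² - (-8)*(-9))) = 5073*(-24611 + (-174 + 9² - 8*9)) = 5073*(-24611 + (-174 + 81 - 72)) = 5073*(-24611 - 165) = 5073*(-24776) = -125688648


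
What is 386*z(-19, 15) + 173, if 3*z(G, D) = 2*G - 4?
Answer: -5231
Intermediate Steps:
z(G, D) = -4/3 + 2*G/3 (z(G, D) = (2*G - 4)/3 = (-4 + 2*G)/3 = -4/3 + 2*G/3)
386*z(-19, 15) + 173 = 386*(-4/3 + (⅔)*(-19)) + 173 = 386*(-4/3 - 38/3) + 173 = 386*(-14) + 173 = -5404 + 173 = -5231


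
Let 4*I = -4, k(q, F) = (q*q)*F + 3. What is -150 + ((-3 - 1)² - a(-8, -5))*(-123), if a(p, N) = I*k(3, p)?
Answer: 6369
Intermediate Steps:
k(q, F) = 3 + F*q² (k(q, F) = q²*F + 3 = F*q² + 3 = 3 + F*q²)
I = -1 (I = (¼)*(-4) = -1)
a(p, N) = -3 - 9*p (a(p, N) = -(3 + p*3²) = -(3 + p*9) = -(3 + 9*p) = -3 - 9*p)
-150 + ((-3 - 1)² - a(-8, -5))*(-123) = -150 + ((-3 - 1)² - (-3 - 9*(-8)))*(-123) = -150 + ((-4)² - (-3 + 72))*(-123) = -150 + (16 - 1*69)*(-123) = -150 + (16 - 69)*(-123) = -150 - 53*(-123) = -150 + 6519 = 6369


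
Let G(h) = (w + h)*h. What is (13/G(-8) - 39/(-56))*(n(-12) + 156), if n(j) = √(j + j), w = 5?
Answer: 1352/7 + 52*I*√6/21 ≈ 193.14 + 6.0654*I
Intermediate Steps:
n(j) = √2*√j (n(j) = √(2*j) = √2*√j)
G(h) = h*(5 + h) (G(h) = (5 + h)*h = h*(5 + h))
(13/G(-8) - 39/(-56))*(n(-12) + 156) = (13/((-8*(5 - 8))) - 39/(-56))*(√2*√(-12) + 156) = (13/((-8*(-3))) - 39*(-1/56))*(√2*(2*I*√3) + 156) = (13/24 + 39/56)*(2*I*√6 + 156) = (13*(1/24) + 39/56)*(156 + 2*I*√6) = (13/24 + 39/56)*(156 + 2*I*√6) = 26*(156 + 2*I*√6)/21 = 1352/7 + 52*I*√6/21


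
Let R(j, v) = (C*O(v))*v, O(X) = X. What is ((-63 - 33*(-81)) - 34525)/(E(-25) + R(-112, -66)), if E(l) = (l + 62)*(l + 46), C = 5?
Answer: -31915/22557 ≈ -1.4149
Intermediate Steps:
R(j, v) = 5*v² (R(j, v) = (5*v)*v = 5*v²)
E(l) = (46 + l)*(62 + l) (E(l) = (62 + l)*(46 + l) = (46 + l)*(62 + l))
((-63 - 33*(-81)) - 34525)/(E(-25) + R(-112, -66)) = ((-63 - 33*(-81)) - 34525)/((2852 + (-25)² + 108*(-25)) + 5*(-66)²) = ((-63 + 2673) - 34525)/((2852 + 625 - 2700) + 5*4356) = (2610 - 34525)/(777 + 21780) = -31915/22557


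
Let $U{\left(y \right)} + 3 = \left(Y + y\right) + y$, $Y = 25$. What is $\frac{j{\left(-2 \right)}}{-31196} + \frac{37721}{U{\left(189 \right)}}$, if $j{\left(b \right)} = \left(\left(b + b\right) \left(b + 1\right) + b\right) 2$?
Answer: $\frac{294185679}{3119600} \approx 94.302$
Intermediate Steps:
$U{\left(y \right)} = 22 + 2 y$ ($U{\left(y \right)} = -3 + \left(\left(25 + y\right) + y\right) = -3 + \left(25 + 2 y\right) = 22 + 2 y$)
$j{\left(b \right)} = 2 b + 4 b \left(1 + b\right)$ ($j{\left(b \right)} = \left(2 b \left(1 + b\right) + b\right) 2 = \left(b + 2 b \left(1 + b\right)\right) 2 = 2 b + 4 b \left(1 + b\right)$)
$\frac{j{\left(-2 \right)}}{-31196} + \frac{37721}{U{\left(189 \right)}} = \frac{2 \left(-2\right) \left(3 + 2 \left(-2\right)\right)}{-31196} + \frac{37721}{22 + 2 \cdot 189} = 2 \left(-2\right) \left(3 - 4\right) \left(- \frac{1}{31196}\right) + \frac{37721}{22 + 378} = 2 \left(-2\right) \left(-1\right) \left(- \frac{1}{31196}\right) + \frac{37721}{400} = 4 \left(- \frac{1}{31196}\right) + 37721 \cdot \frac{1}{400} = - \frac{1}{7799} + \frac{37721}{400} = \frac{294185679}{3119600}$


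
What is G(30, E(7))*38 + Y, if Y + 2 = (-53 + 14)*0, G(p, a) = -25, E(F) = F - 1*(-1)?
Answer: -952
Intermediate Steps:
E(F) = 1 + F (E(F) = F + 1 = 1 + F)
Y = -2 (Y = -2 + (-53 + 14)*0 = -2 - 39*0 = -2 + 0 = -2)
G(30, E(7))*38 + Y = -25*38 - 2 = -950 - 2 = -952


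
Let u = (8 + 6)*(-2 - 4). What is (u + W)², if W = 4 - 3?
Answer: 6889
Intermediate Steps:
u = -84 (u = 14*(-6) = -84)
W = 1
(u + W)² = (-84 + 1)² = (-83)² = 6889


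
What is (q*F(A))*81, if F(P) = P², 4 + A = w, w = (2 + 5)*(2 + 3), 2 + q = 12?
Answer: 778410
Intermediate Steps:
q = 10 (q = -2 + 12 = 10)
w = 35 (w = 7*5 = 35)
A = 31 (A = -4 + 35 = 31)
(q*F(A))*81 = (10*31²)*81 = (10*961)*81 = 9610*81 = 778410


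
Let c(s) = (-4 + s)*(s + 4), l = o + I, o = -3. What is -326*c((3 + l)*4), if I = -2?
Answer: -15648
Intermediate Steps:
l = -5 (l = -3 - 2 = -5)
c(s) = (-4 + s)*(4 + s)
-326*c((3 + l)*4) = -326*(-16 + ((3 - 5)*4)**2) = -326*(-16 + (-2*4)**2) = -326*(-16 + (-8)**2) = -326*(-16 + 64) = -326*48 = -15648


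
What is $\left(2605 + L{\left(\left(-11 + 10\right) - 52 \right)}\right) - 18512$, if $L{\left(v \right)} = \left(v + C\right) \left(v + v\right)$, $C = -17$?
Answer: $-8487$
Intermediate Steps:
$L{\left(v \right)} = 2 v \left(-17 + v\right)$ ($L{\left(v \right)} = \left(v - 17\right) \left(v + v\right) = \left(-17 + v\right) 2 v = 2 v \left(-17 + v\right)$)
$\left(2605 + L{\left(\left(-11 + 10\right) - 52 \right)}\right) - 18512 = \left(2605 + 2 \left(\left(-11 + 10\right) - 52\right) \left(-17 + \left(\left(-11 + 10\right) - 52\right)\right)\right) - 18512 = \left(2605 + 2 \left(-1 - 52\right) \left(-17 - 53\right)\right) - 18512 = \left(2605 + 2 \left(-53\right) \left(-17 - 53\right)\right) - 18512 = \left(2605 + 2 \left(-53\right) \left(-70\right)\right) - 18512 = \left(2605 + 7420\right) - 18512 = 10025 - 18512 = -8487$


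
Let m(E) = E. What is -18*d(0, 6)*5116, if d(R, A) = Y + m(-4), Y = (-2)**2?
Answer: 0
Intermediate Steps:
Y = 4
d(R, A) = 0 (d(R, A) = 4 - 4 = 0)
-18*d(0, 6)*5116 = -18*0*5116 = 0*5116 = 0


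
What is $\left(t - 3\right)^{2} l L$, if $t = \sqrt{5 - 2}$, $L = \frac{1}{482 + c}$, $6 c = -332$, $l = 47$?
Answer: $\frac{423}{320} - \frac{423 \sqrt{3}}{640} \approx 0.1771$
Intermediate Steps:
$c = - \frac{166}{3}$ ($c = \frac{1}{6} \left(-332\right) = - \frac{166}{3} \approx -55.333$)
$L = \frac{3}{1280}$ ($L = \frac{1}{482 - \frac{166}{3}} = \frac{1}{\frac{1280}{3}} = \frac{3}{1280} \approx 0.0023438$)
$t = \sqrt{3} \approx 1.732$
$\left(t - 3\right)^{2} l L = \left(\sqrt{3} - 3\right)^{2} \cdot 47 \cdot \frac{3}{1280} = \left(-3 + \sqrt{3}\right)^{2} \cdot 47 \cdot \frac{3}{1280} = 47 \left(-3 + \sqrt{3}\right)^{2} \cdot \frac{3}{1280} = \frac{141 \left(-3 + \sqrt{3}\right)^{2}}{1280}$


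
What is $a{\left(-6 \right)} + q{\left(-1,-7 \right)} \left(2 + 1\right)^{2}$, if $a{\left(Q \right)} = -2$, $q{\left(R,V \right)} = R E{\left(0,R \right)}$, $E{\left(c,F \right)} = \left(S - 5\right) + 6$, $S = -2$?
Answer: $7$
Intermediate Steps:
$E{\left(c,F \right)} = -1$ ($E{\left(c,F \right)} = \left(-2 - 5\right) + 6 = -7 + 6 = -1$)
$q{\left(R,V \right)} = - R$ ($q{\left(R,V \right)} = R \left(-1\right) = - R$)
$a{\left(-6 \right)} + q{\left(-1,-7 \right)} \left(2 + 1\right)^{2} = -2 + \left(-1\right) \left(-1\right) \left(2 + 1\right)^{2} = -2 + 1 \cdot 3^{2} = -2 + 1 \cdot 9 = -2 + 9 = 7$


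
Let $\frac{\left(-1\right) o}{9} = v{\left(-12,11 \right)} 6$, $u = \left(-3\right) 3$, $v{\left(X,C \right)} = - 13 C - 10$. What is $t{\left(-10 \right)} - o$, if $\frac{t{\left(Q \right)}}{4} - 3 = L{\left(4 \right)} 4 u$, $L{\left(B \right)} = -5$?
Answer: $-7530$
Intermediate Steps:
$v{\left(X,C \right)} = -10 - 13 C$
$u = -9$
$o = 8262$ ($o = - 9 \left(-10 - 143\right) 6 = - 9 \left(\left(-153\right) 6\right) = \left(-9\right) \left(-918\right) = 8262$)
$t{\left(Q \right)} = 732$ ($t{\left(Q \right)} = 12 + 4 \left(-5\right) 4 \left(-9\right) = 12 + 4 \left(\left(-20\right) \left(-9\right)\right) = 12 + 4 \cdot 180 = 12 + 720 = 732$)
$t{\left(-10 \right)} - o = 732 - 8262 = -7530$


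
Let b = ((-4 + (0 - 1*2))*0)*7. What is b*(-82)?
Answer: 0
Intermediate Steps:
b = 0 (b = ((-4 + (0 - 2))*0)*7 = ((-4 - 2)*0)*7 = -6*0*7 = 0*7 = 0)
b*(-82) = 0*(-82) = 0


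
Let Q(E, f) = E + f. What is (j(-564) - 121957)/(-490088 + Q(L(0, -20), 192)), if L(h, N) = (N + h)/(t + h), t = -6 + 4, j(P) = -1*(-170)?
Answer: 121787/489886 ≈ 0.24860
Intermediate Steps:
j(P) = 170
t = -2
L(h, N) = (N + h)/(-2 + h)
(j(-564) - 121957)/(-490088 + Q(L(0, -20), 192)) = (170 - 121957)/(-490088 + ((-20 + 0)/(-2 + 0) + 192)) = -121787/(-490088 + (-20/(-2) + 192)) = -121787/(-490088 + (-½*(-20) + 192)) = -121787/(-490088 + (10 + 192)) = -121787/(-490088 + 202) = -121787/(-489886) = -121787*(-1/489886) = 121787/489886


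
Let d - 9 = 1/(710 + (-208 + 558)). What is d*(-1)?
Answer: -9541/1060 ≈ -9.0009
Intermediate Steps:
d = 9541/1060 (d = 9 + 1/(710 + (-208 + 558)) = 9 + 1/(710 + 350) = 9 + 1/1060 = 9541/1060 ≈ 9.0009)
d*(-1) = (9541/1060)*(-1) = -9541/1060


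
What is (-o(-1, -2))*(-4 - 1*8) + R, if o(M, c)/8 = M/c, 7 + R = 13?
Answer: 54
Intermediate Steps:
R = 6 (R = -7 + 13 = 6)
o(M, c) = 8*M/c (o(M, c) = 8*(M/c) = 8*M/c)
(-o(-1, -2))*(-4 - 1*8) + R = (-8*(-1)/(-2))*(-4 - 1*8) + 6 = (-8*(-1)*(-1)/2)*(-4 - 8) + 6 = -1*4*(-12) + 6 = -4*(-12) + 6 = 48 + 6 = 54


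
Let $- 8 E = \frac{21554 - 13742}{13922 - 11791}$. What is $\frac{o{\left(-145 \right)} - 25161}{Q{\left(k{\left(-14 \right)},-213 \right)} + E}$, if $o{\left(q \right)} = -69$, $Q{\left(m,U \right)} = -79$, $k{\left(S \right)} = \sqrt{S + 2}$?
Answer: $\frac{107530260}{338651} \approx 317.53$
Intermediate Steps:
$k{\left(S \right)} = \sqrt{2 + S}$
$E = - \frac{1953}{4262}$ ($E = - \frac{\left(21554 - 13742\right) \frac{1}{13922 - 11791}}{8} = - \frac{7812 \cdot \frac{1}{2131}}{8} = \left(- \frac{1}{8}\right) \frac{7812}{2131} = - \frac{1953}{4262} \approx -0.45824$)
$\frac{o{\left(-145 \right)} - 25161}{Q{\left(k{\left(-14 \right)},-213 \right)} + E} = \frac{-69 - 25161}{-79 - \frac{1953}{4262}} = - \frac{25230}{- \frac{338651}{4262}} = \left(-25230\right) \left(- \frac{4262}{338651}\right) = \frac{107530260}{338651}$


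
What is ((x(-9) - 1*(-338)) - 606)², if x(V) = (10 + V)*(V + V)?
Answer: 81796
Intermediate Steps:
x(V) = 2*V*(10 + V) (x(V) = (10 + V)*(2*V) = 2*V*(10 + V))
((x(-9) - 1*(-338)) - 606)² = ((2*(-9)*(10 - 9) - 1*(-338)) - 606)² = ((2*(-9)*1 + 338) - 606)² = ((-18 + 338) - 606)² = (320 - 606)² = (-286)² = 81796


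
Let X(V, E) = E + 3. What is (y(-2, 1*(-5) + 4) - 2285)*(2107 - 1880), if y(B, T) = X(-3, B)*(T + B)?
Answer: -519376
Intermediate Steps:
X(V, E) = 3 + E
y(B, T) = (3 + B)*(B + T) (y(B, T) = (3 + B)*(T + B) = (3 + B)*(B + T))
(y(-2, 1*(-5) + 4) - 2285)*(2107 - 1880) = ((3 - 2)*(-2 + (1*(-5) + 4)) - 2285)*(2107 - 1880) = (1*(-2 + (-5 + 4)) - 2285)*227 = (1*(-2 - 1) - 2285)*227 = (1*(-3) - 2285)*227 = (-3 - 2285)*227 = -2288*227 = -519376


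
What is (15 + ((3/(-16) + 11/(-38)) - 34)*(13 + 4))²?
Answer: 30142862689/92416 ≈ 3.2617e+5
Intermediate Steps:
(15 + ((3/(-16) + 11/(-38)) - 34)*(13 + 4))² = (15 + ((3*(-1/16) + 11*(-1/38)) - 34)*17)² = (15 + ((-3/16 - 11/38) - 34)*17)² = (15 + (-145/304 - 34)*17)² = (15 - 10481/304*17)² = (15 - 178177/304)² = (-173617/304)² = 30142862689/92416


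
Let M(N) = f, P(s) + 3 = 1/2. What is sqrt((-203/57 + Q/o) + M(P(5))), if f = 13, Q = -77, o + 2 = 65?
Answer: sqrt(26695)/57 ≈ 2.8664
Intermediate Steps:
o = 63 (o = -2 + 65 = 63)
P(s) = -5/2 (P(s) = -3 + 1/2 = -5/2)
M(N) = 13
sqrt((-203/57 + Q/o) + M(P(5))) = sqrt((-203/57 - 77/63) + 13) = sqrt((-203*1/57 - 77*1/63) + 13) = sqrt((-203/57 - 11/9) + 13) = sqrt(-818/171 + 13) = sqrt(1405/171) = sqrt(26695)/57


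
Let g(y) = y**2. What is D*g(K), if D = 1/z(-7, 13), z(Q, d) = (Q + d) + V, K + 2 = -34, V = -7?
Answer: -1296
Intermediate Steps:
K = -36 (K = -2 - 34 = -36)
z(Q, d) = -7 + Q + d (z(Q, d) = (Q + d) - 7 = -7 + Q + d)
D = -1 (D = 1/(-7 - 7 + 13) = 1/(-1) = -1)
D*g(K) = -1*(-36)**2 = -1*1296 = -1296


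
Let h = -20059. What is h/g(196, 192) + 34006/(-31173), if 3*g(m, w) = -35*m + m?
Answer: 1649281637/207736872 ≈ 7.9393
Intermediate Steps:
g(m, w) = -34*m/3 (g(m, w) = (-35*m + m)/3 = (-34*m)/3 = -34*m/3)
h/g(196, 192) + 34006/(-31173) = -20059/((-34/3*196)) + 34006/(-31173) = -20059/(-6664/3) + 34006*(-1/31173) = -20059*(-3/6664) - 34006/31173 = 60177/6664 - 34006/31173 = 1649281637/207736872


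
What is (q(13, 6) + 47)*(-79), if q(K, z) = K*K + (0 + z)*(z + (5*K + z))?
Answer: -53562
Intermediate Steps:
q(K, z) = K² + z*(2*z + 5*K) (q(K, z) = K² + z*(z + (z + 5*K)) = K² + z*(2*z + 5*K))
(q(13, 6) + 47)*(-79) = ((13² + 2*6² + 5*13*6) + 47)*(-79) = ((169 + 2*36 + 390) + 47)*(-79) = ((169 + 72 + 390) + 47)*(-79) = (631 + 47)*(-79) = 678*(-79) = -53562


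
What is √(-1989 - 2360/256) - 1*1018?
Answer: -1018 + I*√127886/8 ≈ -1018.0 + 44.701*I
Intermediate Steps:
√(-1989 - 2360/256) - 1*1018 = √(-1989 - 2360*1/256) - 1018 = √(-1989 - 295/32) - 1018 = √(-63943/32) - 1018 = I*√127886/8 - 1018 = -1018 + I*√127886/8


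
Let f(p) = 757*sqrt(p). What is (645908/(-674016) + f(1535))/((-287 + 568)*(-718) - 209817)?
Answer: 161477/69352033800 - 757*sqrt(1535)/411575 ≈ -0.072059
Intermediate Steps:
(645908/(-674016) + f(1535))/((-287 + 568)*(-718) - 209817) = (645908/(-674016) + 757*sqrt(1535))/((-287 + 568)*(-718) - 209817) = (645908*(-1/674016) + 757*sqrt(1535))/(281*(-718) - 209817) = (-161477/168504 + 757*sqrt(1535))/(-201758 - 209817) = (-161477/168504 + 757*sqrt(1535))/(-411575) = (-161477/168504 + 757*sqrt(1535))*(-1/411575) = 161477/69352033800 - 757*sqrt(1535)/411575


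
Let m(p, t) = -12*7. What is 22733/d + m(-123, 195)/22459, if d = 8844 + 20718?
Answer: 508077239/663932958 ≈ 0.76525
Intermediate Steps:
d = 29562
m(p, t) = -84
22733/d + m(-123, 195)/22459 = 22733/29562 - 84/22459 = 508077239/663932958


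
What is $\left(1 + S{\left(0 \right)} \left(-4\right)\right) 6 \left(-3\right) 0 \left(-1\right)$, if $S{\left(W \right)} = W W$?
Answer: $0$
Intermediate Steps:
$S{\left(W \right)} = W^{2}$
$\left(1 + S{\left(0 \right)} \left(-4\right)\right) 6 \left(-3\right) 0 \left(-1\right) = \left(1 + 0^{2} \left(-4\right)\right) 6 \left(-3\right) 0 \left(-1\right) = \left(1 + 0 \left(-4\right)\right) 6 \left(-3\right) 0 = \left(1 + 0\right) 6 \left(-3\right) 0 = 1 \cdot 6 \left(-3\right) 0 = 6 \left(-3\right) 0 = \left(-18\right) 0 = 0$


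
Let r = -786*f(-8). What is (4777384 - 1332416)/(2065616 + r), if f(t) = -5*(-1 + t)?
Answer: 1722484/1015123 ≈ 1.6968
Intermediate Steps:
f(t) = 5 - 5*t
r = -35370 (r = -786*(5 - 5*(-8)) = -786*(5 + 40) = -786*45 = -35370)
(4777384 - 1332416)/(2065616 + r) = (4777384 - 1332416)/(2065616 - 35370) = 3444968/2030246 = 3444968*(1/2030246) = 1722484/1015123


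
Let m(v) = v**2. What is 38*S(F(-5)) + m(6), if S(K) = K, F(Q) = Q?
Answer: -154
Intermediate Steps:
38*S(F(-5)) + m(6) = 38*(-5) + 6**2 = -190 + 36 = -154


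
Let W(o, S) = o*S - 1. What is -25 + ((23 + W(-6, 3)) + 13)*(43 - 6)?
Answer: 604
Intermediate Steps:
W(o, S) = -1 + S*o (W(o, S) = S*o - 1 = -1 + S*o)
-25 + ((23 + W(-6, 3)) + 13)*(43 - 6) = -25 + ((23 + (-1 + 3*(-6))) + 13)*(43 - 6) = -25 + ((23 + (-1 - 18)) + 13)*37 = -25 + ((23 - 19) + 13)*37 = -25 + (4 + 13)*37 = -25 + 17*37 = -25 + 629 = 604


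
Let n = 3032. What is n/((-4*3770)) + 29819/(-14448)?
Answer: -61684607/27234480 ≈ -2.2649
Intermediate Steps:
n/((-4*3770)) + 29819/(-14448) = 3032/((-4*3770)) + 29819/(-14448) = 3032/(-15080) + 29819*(-1/14448) = 3032*(-1/15080) - 29819/14448 = -379/1885 - 29819/14448 = -61684607/27234480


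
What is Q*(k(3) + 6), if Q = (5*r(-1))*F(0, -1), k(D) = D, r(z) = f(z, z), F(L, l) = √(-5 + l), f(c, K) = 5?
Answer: 225*I*√6 ≈ 551.13*I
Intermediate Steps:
r(z) = 5
Q = 25*I*√6 (Q = (5*5)*√(-5 - 1) = 25*√(-6) = 25*(I*√6) = 25*I*√6 ≈ 61.237*I)
Q*(k(3) + 6) = (25*I*√6)*(3 + 6) = (25*I*√6)*9 = 225*I*√6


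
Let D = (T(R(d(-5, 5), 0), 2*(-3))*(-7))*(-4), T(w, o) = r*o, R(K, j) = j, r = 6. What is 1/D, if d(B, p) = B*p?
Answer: -1/1008 ≈ -0.00099206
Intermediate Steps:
T(w, o) = 6*o
D = -1008 (D = ((6*(2*(-3)))*(-7))*(-4) = ((6*(-6))*(-7))*(-4) = -36*(-7)*(-4) = 252*(-4) = -1008)
1/D = 1/(-1008) = -1/1008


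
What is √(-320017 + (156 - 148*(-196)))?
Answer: 3*I*√32317 ≈ 539.31*I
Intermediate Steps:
√(-320017 + (156 - 148*(-196))) = √(-320017 + (156 + 29008)) = √(-320017 + 29164) = √(-290853) = 3*I*√32317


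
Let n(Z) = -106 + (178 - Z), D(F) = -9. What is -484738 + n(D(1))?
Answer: -484657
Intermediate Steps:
n(Z) = 72 - Z
-484738 + n(D(1)) = -484738 + (72 - 1*(-9)) = -484738 + (72 + 9) = -484738 + 81 = -484657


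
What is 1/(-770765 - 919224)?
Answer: -1/1689989 ≈ -5.9172e-7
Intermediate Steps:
1/(-770765 - 919224) = 1/(-1689989) = -1/1689989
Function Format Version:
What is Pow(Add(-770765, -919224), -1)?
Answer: Rational(-1, 1689989) ≈ -5.9172e-7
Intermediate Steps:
Pow(Add(-770765, -919224), -1) = Pow(-1689989, -1) = Rational(-1, 1689989)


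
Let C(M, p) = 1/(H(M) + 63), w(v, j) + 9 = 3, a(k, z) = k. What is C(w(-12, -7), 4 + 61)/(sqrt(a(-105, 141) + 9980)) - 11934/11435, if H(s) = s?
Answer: -11934/11435 + sqrt(395)/112575 ≈ -1.0435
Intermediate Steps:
w(v, j) = -6 (w(v, j) = -9 + 3 = -6)
C(M, p) = 1/(63 + M) (C(M, p) = 1/(M + 63) = 1/(63 + M))
C(w(-12, -7), 4 + 61)/(sqrt(a(-105, 141) + 9980)) - 11934/11435 = 1/((63 - 6)*(sqrt(-105 + 9980))) - 11934/11435 = 1/(57*(sqrt(9875))) - 11934*1/11435 = 1/(57*((5*sqrt(395)))) - 11934/11435 = (sqrt(395)/1975)/57 - 11934/11435 = sqrt(395)/112575 - 11934/11435 = -11934/11435 + sqrt(395)/112575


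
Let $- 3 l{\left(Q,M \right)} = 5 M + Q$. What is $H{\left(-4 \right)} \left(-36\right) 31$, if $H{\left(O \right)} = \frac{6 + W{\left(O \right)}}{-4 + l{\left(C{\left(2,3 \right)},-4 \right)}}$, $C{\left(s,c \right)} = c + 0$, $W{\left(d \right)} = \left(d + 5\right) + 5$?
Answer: $- \frac{40176}{5} \approx -8035.2$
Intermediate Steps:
$W{\left(d \right)} = 10 + d$ ($W{\left(d \right)} = \left(5 + d\right) + 5 = 10 + d$)
$C{\left(s,c \right)} = c$
$l{\left(Q,M \right)} = - \frac{5 M}{3} - \frac{Q}{3}$ ($l{\left(Q,M \right)} = - \frac{5 M + Q}{3} = - \frac{Q + 5 M}{3} = - \frac{5 M}{3} - \frac{Q}{3}$)
$H{\left(O \right)} = \frac{48}{5} + \frac{3 O}{5}$ ($H{\left(O \right)} = \frac{6 + \left(10 + O\right)}{-4 - - \frac{17}{3}} = \frac{16 + O}{-4 + \left(\frac{20}{3} - 1\right)} = \frac{16 + O}{-4 + \frac{17}{3}} = \frac{16 + O}{\frac{5}{3}} = \left(16 + O\right) \frac{3}{5} = \frac{48}{5} + \frac{3 O}{5}$)
$H{\left(-4 \right)} \left(-36\right) 31 = \left(\frac{48}{5} + \frac{3}{5} \left(-4\right)\right) \left(-36\right) 31 = \left(\frac{48}{5} - \frac{12}{5}\right) \left(-36\right) 31 = \frac{36}{5} \left(-36\right) 31 = \left(- \frac{1296}{5}\right) 31 = - \frac{40176}{5}$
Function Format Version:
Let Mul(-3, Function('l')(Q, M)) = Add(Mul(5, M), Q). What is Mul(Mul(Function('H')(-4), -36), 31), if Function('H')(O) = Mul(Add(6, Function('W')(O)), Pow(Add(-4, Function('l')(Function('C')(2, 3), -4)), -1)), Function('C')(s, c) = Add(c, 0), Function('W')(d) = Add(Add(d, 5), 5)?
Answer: Rational(-40176, 5) ≈ -8035.2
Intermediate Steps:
Function('W')(d) = Add(10, d) (Function('W')(d) = Add(Add(5, d), 5) = Add(10, d))
Function('C')(s, c) = c
Function('l')(Q, M) = Add(Mul(Rational(-5, 3), M), Mul(Rational(-1, 3), Q)) (Function('l')(Q, M) = Mul(Rational(-1, 3), Add(Mul(5, M), Q)) = Mul(Rational(-1, 3), Add(Q, Mul(5, M))) = Add(Mul(Rational(-5, 3), M), Mul(Rational(-1, 3), Q)))
Function('H')(O) = Add(Rational(48, 5), Mul(Rational(3, 5), O)) (Function('H')(O) = Mul(Add(6, Add(10, O)), Pow(Add(-4, Add(Mul(Rational(-5, 3), -4), Mul(Rational(-1, 3), 3))), -1)) = Mul(Add(16, O), Pow(Add(-4, Add(Rational(20, 3), -1)), -1)) = Mul(Add(16, O), Pow(Add(-4, Rational(17, 3)), -1)) = Mul(Add(16, O), Pow(Rational(5, 3), -1)) = Mul(Add(16, O), Rational(3, 5)) = Add(Rational(48, 5), Mul(Rational(3, 5), O)))
Mul(Mul(Function('H')(-4), -36), 31) = Mul(Mul(Add(Rational(48, 5), Mul(Rational(3, 5), -4)), -36), 31) = Mul(Mul(Add(Rational(48, 5), Rational(-12, 5)), -36), 31) = Mul(Mul(Rational(36, 5), -36), 31) = Mul(Rational(-1296, 5), 31) = Rational(-40176, 5)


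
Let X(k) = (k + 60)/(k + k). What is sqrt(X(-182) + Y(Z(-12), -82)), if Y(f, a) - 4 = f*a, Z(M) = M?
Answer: sqrt(32737614)/182 ≈ 31.438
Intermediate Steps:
X(k) = (60 + k)/(2*k) (X(k) = (60 + k)/((2*k)) = (60 + k)*(1/(2*k)) = (60 + k)/(2*k))
Y(f, a) = 4 + a*f (Y(f, a) = 4 + f*a = 4 + a*f)
sqrt(X(-182) + Y(Z(-12), -82)) = sqrt((1/2)*(60 - 182)/(-182) + (4 - 82*(-12))) = sqrt((1/2)*(-1/182)*(-122) + (4 + 984)) = sqrt(61/182 + 988) = sqrt(179877/182) = sqrt(32737614)/182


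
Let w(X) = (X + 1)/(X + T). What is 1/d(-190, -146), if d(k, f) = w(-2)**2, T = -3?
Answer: 25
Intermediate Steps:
w(X) = (1 + X)/(-3 + X) (w(X) = (X + 1)/(X - 3) = (1 + X)/(-3 + X))
d(k, f) = 1/25 (d(k, f) = ((1 - 2)/(-3 - 2))**2 = (-1/(-5))**2 = (-1/5*(-1))**2 = (1/5)**2 = 1/25)
1/d(-190, -146) = 1/(1/25) = 25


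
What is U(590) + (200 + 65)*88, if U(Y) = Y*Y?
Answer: 371420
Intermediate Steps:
U(Y) = Y**2
U(590) + (200 + 65)*88 = 590**2 + (200 + 65)*88 = 348100 + 265*88 = 348100 + 23320 = 371420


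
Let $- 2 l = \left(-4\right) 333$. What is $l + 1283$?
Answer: $1949$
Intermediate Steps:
$l = 666$ ($l = - \frac{\left(-4\right) 333}{2} = \left(- \frac{1}{2}\right) \left(-1332\right) = 666$)
$l + 1283 = 666 + 1283 = 1949$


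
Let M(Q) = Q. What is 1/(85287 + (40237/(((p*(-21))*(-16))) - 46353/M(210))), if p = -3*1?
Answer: 5040/428532823 ≈ 1.1761e-5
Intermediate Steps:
p = -3
1/(85287 + (40237/(((p*(-21))*(-16))) - 46353/M(210))) = 1/(85287 + (40237/((-3*(-21)*(-16))) - 46353/210)) = 1/(85287 + (40237/((63*(-16))) - 46353*1/210)) = 1/(85287 + (40237/(-1008) - 15451/70)) = 1/(85287 + (40237*(-1/1008) - 15451/70)) = 1/(85287 + (-40237/1008 - 15451/70)) = 1/(85287 - 1313657/5040) = 1/(428532823/5040) = 5040/428532823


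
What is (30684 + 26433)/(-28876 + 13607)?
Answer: -57117/15269 ≈ -3.7407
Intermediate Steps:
(30684 + 26433)/(-28876 + 13607) = 57117/(-15269) = 57117*(-1/15269) = -57117/15269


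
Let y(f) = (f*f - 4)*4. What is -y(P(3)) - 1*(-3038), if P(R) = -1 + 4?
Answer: 3018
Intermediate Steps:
P(R) = 3
y(f) = -16 + 4*f² (y(f) = (f² - 4)*4 = (-4 + f²)*4 = -16 + 4*f²)
-y(P(3)) - 1*(-3038) = -(-16 + 4*3²) - 1*(-3038) = -(-16 + 4*9) + 3038 = -(-16 + 36) + 3038 = -1*20 + 3038 = -20 + 3038 = 3018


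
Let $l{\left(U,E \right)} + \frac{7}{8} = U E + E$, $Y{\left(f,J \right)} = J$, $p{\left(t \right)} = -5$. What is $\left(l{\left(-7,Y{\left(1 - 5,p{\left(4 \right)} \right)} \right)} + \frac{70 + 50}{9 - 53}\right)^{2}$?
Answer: $\frac{5396329}{7744} \approx 696.84$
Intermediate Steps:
$l{\left(U,E \right)} = - \frac{7}{8} + E + E U$ ($l{\left(U,E \right)} = - \frac{7}{8} + \left(U E + E\right) = - \frac{7}{8} + \left(E U + E\right) = - \frac{7}{8} + \left(E + E U\right) = - \frac{7}{8} + E + E U$)
$\left(l{\left(-7,Y{\left(1 - 5,p{\left(4 \right)} \right)} \right)} + \frac{70 + 50}{9 - 53}\right)^{2} = \left(\left(- \frac{7}{8} - 5 - -35\right) + \frac{70 + 50}{9 - 53}\right)^{2} = \left(\left(- \frac{7}{8} - 5 + 35\right) + \frac{120}{-44}\right)^{2} = \left(\frac{233}{8} + 120 \left(- \frac{1}{44}\right)\right)^{2} = \left(\frac{233}{8} - \frac{30}{11}\right)^{2} = \left(\frac{2323}{88}\right)^{2} = \frac{5396329}{7744}$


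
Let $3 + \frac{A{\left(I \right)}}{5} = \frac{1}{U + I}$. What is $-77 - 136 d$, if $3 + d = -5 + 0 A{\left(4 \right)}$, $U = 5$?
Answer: $1011$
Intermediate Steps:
$A{\left(I \right)} = -15 + \frac{5}{5 + I}$
$d = -8$ ($d = -3 - \left(5 + 0 \frac{5 \left(-14 - 12\right)}{5 + 4}\right) = -3 - \left(5 + 0 \frac{5 \left(-14 - 12\right)}{9}\right) = -3 - \left(5 + 0 \cdot 5 \cdot \frac{1}{9} \left(-26\right)\right) = -3 + \left(-5 + 0 \left(- \frac{130}{9}\right)\right) = -3 + \left(-5 + 0\right) = -3 - 5 = -8$)
$-77 - 136 d = -77 - -1088 = -77 + 1088 = 1011$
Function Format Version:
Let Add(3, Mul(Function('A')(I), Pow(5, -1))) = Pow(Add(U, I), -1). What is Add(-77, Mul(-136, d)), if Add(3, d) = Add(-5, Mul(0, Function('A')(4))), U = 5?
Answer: 1011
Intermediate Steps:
Function('A')(I) = Add(-15, Mul(5, Pow(Add(5, I), -1)))
d = -8 (d = Add(-3, Add(-5, Mul(0, Mul(5, Pow(Add(5, 4), -1), Add(-14, Mul(-3, 4)))))) = Add(-3, Add(-5, Mul(0, Mul(5, Pow(9, -1), Add(-14, -12))))) = Add(-3, Add(-5, Mul(0, Mul(5, Rational(1, 9), -26)))) = Add(-3, Add(-5, Mul(0, Rational(-130, 9)))) = Add(-3, Add(-5, 0)) = Add(-3, -5) = -8)
Add(-77, Mul(-136, d)) = Add(-77, Mul(-136, -8)) = Add(-77, 1088) = 1011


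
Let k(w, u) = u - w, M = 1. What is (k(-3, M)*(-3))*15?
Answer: -180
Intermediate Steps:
(k(-3, M)*(-3))*15 = ((1 - 1*(-3))*(-3))*15 = ((1 + 3)*(-3))*15 = (4*(-3))*15 = -12*15 = -180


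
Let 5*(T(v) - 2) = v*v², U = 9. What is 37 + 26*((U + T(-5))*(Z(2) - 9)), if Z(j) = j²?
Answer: 1857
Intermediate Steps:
T(v) = 2 + v³/5 (T(v) = 2 + (v*v²)/5 = 2 + v³/5)
37 + 26*((U + T(-5))*(Z(2) - 9)) = 37 + 26*((9 + (2 + (⅕)*(-5)³))*(2² - 9)) = 37 + 26*((9 + (2 + (⅕)*(-125)))*(4 - 9)) = 37 + 26*((9 + (2 - 25))*(-5)) = 37 + 26*((9 - 23)*(-5)) = 37 + 26*(-14*(-5)) = 37 + 26*70 = 37 + 1820 = 1857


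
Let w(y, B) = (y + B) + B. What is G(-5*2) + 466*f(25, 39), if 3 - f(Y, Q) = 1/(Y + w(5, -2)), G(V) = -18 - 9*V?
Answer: 18877/13 ≈ 1452.1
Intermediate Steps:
w(y, B) = y + 2*B (w(y, B) = (B + y) + B = y + 2*B)
G(V) = -18 - 9*V
f(Y, Q) = 3 - 1/(1 + Y) (f(Y, Q) = 3 - 1/(Y + (5 + 2*(-2))) = 3 - 1/(Y + (5 - 4)) = 3 - 1/(Y + 1) = 3 - 1/(1 + Y))
G(-5*2) + 466*f(25, 39) = (-18 - (-45)*2) + 466*((2 + 3*25)/(1 + 25)) = (-18 - 9*(-10)) + 466*((2 + 75)/26) = (-18 + 90) + 466*((1/26)*77) = 72 + 466*(77/26) = 72 + 17941/13 = 18877/13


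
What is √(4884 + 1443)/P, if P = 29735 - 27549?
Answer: 3*√703/2186 ≈ 0.036387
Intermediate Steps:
P = 2186
√(4884 + 1443)/P = √(4884 + 1443)/2186 = √6327*(1/2186) = (3*√703)*(1/2186) = 3*√703/2186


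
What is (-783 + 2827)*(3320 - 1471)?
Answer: 3779356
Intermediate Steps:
(-783 + 2827)*(3320 - 1471) = 2044*1849 = 3779356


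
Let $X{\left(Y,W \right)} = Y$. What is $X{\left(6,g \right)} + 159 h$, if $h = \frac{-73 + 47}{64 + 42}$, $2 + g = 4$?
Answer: $-33$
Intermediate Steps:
$g = 2$ ($g = -2 + 4 = 2$)
$h = - \frac{13}{53}$ ($h = - \frac{26}{106} = \left(-26\right) \frac{1}{106} = - \frac{13}{53} \approx -0.24528$)
$X{\left(6,g \right)} + 159 h = 6 + 159 \left(- \frac{13}{53}\right) = 6 - 39 = -33$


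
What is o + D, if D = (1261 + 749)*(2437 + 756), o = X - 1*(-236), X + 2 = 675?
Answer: 6418839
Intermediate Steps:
X = 673 (X = -2 + 675 = 673)
o = 909 (o = 673 - 1*(-236) = 673 + 236 = 909)
D = 6417930 (D = 2010*3193 = 6417930)
o + D = 909 + 6417930 = 6418839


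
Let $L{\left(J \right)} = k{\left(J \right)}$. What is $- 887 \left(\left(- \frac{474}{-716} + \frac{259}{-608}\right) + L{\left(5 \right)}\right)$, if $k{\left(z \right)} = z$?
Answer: $- \frac{505454289}{108832} \approx -4644.4$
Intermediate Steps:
$L{\left(J \right)} = J$
$- 887 \left(\left(- \frac{474}{-716} + \frac{259}{-608}\right) + L{\left(5 \right)}\right) = - 887 \left(\left(- \frac{474}{-716} + \frac{259}{-608}\right) + 5\right) = - 887 \left(\left(\left(-474\right) \left(- \frac{1}{716}\right) + 259 \left(- \frac{1}{608}\right)\right) + 5\right) = - 887 \left(\left(\frac{237}{358} - \frac{259}{608}\right) + 5\right) = - 887 \left(\frac{25687}{108832} + 5\right) = \left(-887\right) \frac{569847}{108832} = - \frac{505454289}{108832}$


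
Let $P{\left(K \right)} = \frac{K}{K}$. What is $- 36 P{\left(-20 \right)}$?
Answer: $-36$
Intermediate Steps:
$P{\left(K \right)} = 1$
$- 36 P{\left(-20 \right)} = \left(-36\right) 1 = -36$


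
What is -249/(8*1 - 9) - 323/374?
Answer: 5459/22 ≈ 248.14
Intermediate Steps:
-249/(8*1 - 9) - 323/374 = -249/(8 - 9) - 323*1/374 = -249/(-1) - 19/22 = -249*(-1) - 19/22 = 249 - 19/22 = 5459/22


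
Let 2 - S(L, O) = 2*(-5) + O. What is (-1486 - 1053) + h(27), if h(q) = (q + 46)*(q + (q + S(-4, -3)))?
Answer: 2498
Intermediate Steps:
S(L, O) = 12 - O (S(L, O) = 2 - (2*(-5) + O) = 2 - (-10 + O) = 2 + (10 - O) = 12 - O)
h(q) = (15 + 2*q)*(46 + q) (h(q) = (q + 46)*(q + (q + (12 - 1*(-3)))) = (46 + q)*(q + (q + (12 + 3))) = (46 + q)*(q + (q + 15)) = (46 + q)*(q + (15 + q)) = (46 + q)*(15 + 2*q) = (15 + 2*q)*(46 + q))
(-1486 - 1053) + h(27) = (-1486 - 1053) + (690 + 2*27**2 + 107*27) = -2539 + (690 + 2*729 + 2889) = -2539 + (690 + 1458 + 2889) = -2539 + 5037 = 2498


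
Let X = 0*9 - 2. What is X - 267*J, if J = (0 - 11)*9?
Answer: 26431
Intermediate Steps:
X = -2 (X = 0 - 2 = -2)
J = -99 (J = -11*9 = -99)
X - 267*J = -2 - 267*(-99) = -2 + 26433 = 26431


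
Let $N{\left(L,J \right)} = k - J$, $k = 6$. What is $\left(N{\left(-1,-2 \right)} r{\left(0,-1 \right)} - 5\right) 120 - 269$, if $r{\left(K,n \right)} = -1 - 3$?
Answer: $-4709$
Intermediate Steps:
$r{\left(K,n \right)} = -4$
$N{\left(L,J \right)} = 6 - J$
$\left(N{\left(-1,-2 \right)} r{\left(0,-1 \right)} - 5\right) 120 - 269 = \left(\left(6 - -2\right) \left(-4\right) - 5\right) 120 - 269 = \left(\left(6 + 2\right) \left(-4\right) - 5\right) 120 - 269 = \left(8 \left(-4\right) - 5\right) 120 - 269 = \left(-32 - 5\right) 120 - 269 = \left(-37\right) 120 - 269 = -4440 - 269 = -4709$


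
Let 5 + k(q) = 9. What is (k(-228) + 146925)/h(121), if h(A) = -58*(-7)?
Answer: 146929/406 ≈ 361.89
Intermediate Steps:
h(A) = 406
k(q) = 4 (k(q) = -5 + 9 = 4)
(k(-228) + 146925)/h(121) = (4 + 146925)/406 = 146929*(1/406) = 146929/406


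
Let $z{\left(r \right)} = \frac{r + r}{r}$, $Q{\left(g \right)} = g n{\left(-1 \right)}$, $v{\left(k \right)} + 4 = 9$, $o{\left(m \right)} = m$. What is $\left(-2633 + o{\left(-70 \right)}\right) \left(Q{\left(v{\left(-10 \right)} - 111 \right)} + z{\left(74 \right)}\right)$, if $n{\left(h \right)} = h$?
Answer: $-291924$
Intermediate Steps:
$v{\left(k \right)} = 5$ ($v{\left(k \right)} = -4 + 9 = 5$)
$Q{\left(g \right)} = - g$ ($Q{\left(g \right)} = g \left(-1\right) = - g$)
$z{\left(r \right)} = 2$ ($z{\left(r \right)} = \frac{2 r}{r} = 2$)
$\left(-2633 + o{\left(-70 \right)}\right) \left(Q{\left(v{\left(-10 \right)} - 111 \right)} + z{\left(74 \right)}\right) = \left(-2633 - 70\right) \left(- (5 - 111) + 2\right) = - 2703 \left(\left(-1\right) \left(-106\right) + 2\right) = - 2703 \left(106 + 2\right) = \left(-2703\right) 108 = -291924$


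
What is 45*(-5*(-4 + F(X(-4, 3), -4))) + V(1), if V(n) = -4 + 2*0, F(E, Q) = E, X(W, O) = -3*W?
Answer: -1804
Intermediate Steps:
V(n) = -4 (V(n) = -4 + 0 = -4)
45*(-5*(-4 + F(X(-4, 3), -4))) + V(1) = 45*(-5*(-4 - 3*(-4))) - 4 = 45*(-5*(-4 + 12)) - 4 = 45*(-5*8) - 4 = 45*(-40) - 4 = -1800 - 4 = -1804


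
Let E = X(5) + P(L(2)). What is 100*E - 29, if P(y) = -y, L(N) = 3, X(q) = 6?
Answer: 271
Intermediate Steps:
E = 3 (E = 6 - 1*3 = 6 - 3 = 3)
100*E - 29 = 100*3 - 29 = 300 - 29 = 271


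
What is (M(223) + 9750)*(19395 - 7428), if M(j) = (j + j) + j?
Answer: 124684173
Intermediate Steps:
M(j) = 3*j (M(j) = 2*j + j = 3*j)
(M(223) + 9750)*(19395 - 7428) = (3*223 + 9750)*(19395 - 7428) = (669 + 9750)*11967 = 10419*11967 = 124684173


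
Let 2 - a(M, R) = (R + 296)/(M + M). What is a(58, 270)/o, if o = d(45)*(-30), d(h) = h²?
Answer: 167/3523500 ≈ 4.7396e-5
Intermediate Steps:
a(M, R) = 2 - (296 + R)/(2*M) (a(M, R) = 2 - (R + 296)/(M + M) = 2 - (296 + R)/(2*M))
o = -60750 (o = 45²*(-30) = 2025*(-30) = -60750)
a(58, 270)/o = ((½)*(-296 - 1*270 + 4*58)/58)/(-60750) = ((½)*(1/58)*(-296 - 270 + 232))*(-1/60750) = ((½)*(1/58)*(-334))*(-1/60750) = -167/58*(-1/60750) = 167/3523500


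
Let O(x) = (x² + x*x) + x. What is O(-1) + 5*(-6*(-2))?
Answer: 61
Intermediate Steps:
O(x) = x + 2*x² (O(x) = (x² + x²) + x = 2*x² + x = x + 2*x²)
O(-1) + 5*(-6*(-2)) = -(1 + 2*(-1)) + 5*(-6*(-2)) = -(1 - 2) + 5*12 = -1*(-1) + 60 = 1 + 60 = 61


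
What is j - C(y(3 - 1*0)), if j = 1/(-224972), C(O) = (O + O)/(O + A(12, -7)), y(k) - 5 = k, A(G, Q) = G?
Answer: -899893/1124860 ≈ -0.80000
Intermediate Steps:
y(k) = 5 + k
C(O) = 2*O/(12 + O) (C(O) = (O + O)/(O + 12) = (2*O)/(12 + O) = 2*O/(12 + O))
j = -1/224972 ≈ -4.4450e-6
j - C(y(3 - 1*0)) = -1/224972 - 2*(5 + (3 - 1*0))/(12 + (5 + (3 - 1*0))) = -1/224972 - 2*(5 + (3 + 0))/(12 + (5 + (3 + 0))) = -1/224972 - 2*(5 + 3)/(12 + (5 + 3)) = -1/224972 - 2*8/(12 + 8) = -1/224972 - 2*8/20 = -1/224972 - 1*4/5 = -1/224972 - 4/5 = -899893/1124860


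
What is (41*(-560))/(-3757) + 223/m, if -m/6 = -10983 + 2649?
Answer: 1148929651/187865028 ≈ 6.1157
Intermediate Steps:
m = 50004 (m = -6*(-10983 + 2649) = -6*(-8334) = 50004)
(41*(-560))/(-3757) + 223/m = (41*(-560))/(-3757) + 223/50004 = -22960*(-1/3757) + 223*(1/50004) = 22960/3757 + 223/50004 = 1148929651/187865028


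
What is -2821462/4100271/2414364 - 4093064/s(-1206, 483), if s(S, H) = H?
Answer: -137821354371914923/16263540995058 ≈ -8474.3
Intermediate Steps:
-2821462/4100271/2414364 - 4093064/s(-1206, 483) = -2821462/4100271/2414364 - 4093064/483 = -2821462*1/4100271*(1/2414364) - 4093064*1/483 = -403066/585753*1/2414364 - 4093064/483 = -201533/707110478046 - 4093064/483 = -137821354371914923/16263540995058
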